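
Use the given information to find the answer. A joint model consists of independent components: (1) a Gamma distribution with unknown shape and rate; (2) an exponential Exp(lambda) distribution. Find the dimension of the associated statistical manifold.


The dimension of a statistical manifold equals the number of free
(independent) real parameters of the model. For a product of independent
blocks the parameter counts add.
- Gamma (shape, rate): 2.
- exponential (lambda): 1.
Total = 2 + 1 = 3.
Dimension = 3

3


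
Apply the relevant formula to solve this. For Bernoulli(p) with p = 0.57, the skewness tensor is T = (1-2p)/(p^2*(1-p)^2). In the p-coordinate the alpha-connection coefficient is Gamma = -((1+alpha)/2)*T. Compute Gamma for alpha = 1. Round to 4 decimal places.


Skewness (Amari-Chentsov) tensor: T = (1-2p)/(p^2*(1-p)^2).
p = 0.57, 1-2p = -0.14, p^2 = 0.3249, (1-p)^2 = 0.1849.
T = -0.14/(0.3249 * 0.1849) = -2.330459.
In the p-coordinate, Gamma^(alpha) = Gamma^(0) - (alpha/2)*T with Gamma^(0) = (1/2)*g'(p) = -T/2,
so Gamma^(alpha) = -((1+alpha)/2)*T.
alpha = 1, -(1+alpha)/2 = -1.0.
Gamma = -1.0 * -2.330459 = 2.3305

2.3305


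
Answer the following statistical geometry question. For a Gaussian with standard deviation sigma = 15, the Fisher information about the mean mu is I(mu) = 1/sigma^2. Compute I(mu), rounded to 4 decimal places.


The Fisher information for the mean of a normal distribution is I(mu) = 1/sigma^2.
sigma = 15, so sigma^2 = 225.
I(mu) = 1/225 = 0.0044

0.0044


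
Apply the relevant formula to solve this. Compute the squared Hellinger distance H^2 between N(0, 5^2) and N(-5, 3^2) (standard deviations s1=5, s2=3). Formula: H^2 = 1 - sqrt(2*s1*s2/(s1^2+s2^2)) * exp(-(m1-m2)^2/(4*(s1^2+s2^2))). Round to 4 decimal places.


Squared Hellinger distance for Gaussians:
H^2 = 1 - sqrt(2*s1*s2/(s1^2+s2^2)) * exp(-(m1-m2)^2/(4*(s1^2+s2^2))).
s1^2 = 25, s2^2 = 9, s1^2+s2^2 = 34.
sqrt(2*5*3/(34)) = 0.939336.
(m1-m2)^2 = (5)^2 = 25.
exp(-25/(4*34)) = exp(-0.183824) = 0.832083.
H^2 = 1 - 0.939336*0.832083 = 0.2184

0.2184


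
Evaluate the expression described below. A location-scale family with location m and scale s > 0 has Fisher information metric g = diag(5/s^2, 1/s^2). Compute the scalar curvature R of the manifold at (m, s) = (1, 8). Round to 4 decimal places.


The metric has the form g = (A dm^2 + B ds^2)/s^2 with A = 5, B = 1.
Substitute u = sqrt(A/B)*m: g = B*(du^2 + ds^2)/s^2, i.e. B times the
Poincare upper half-plane metric, which has constant Gaussian curvature -1.
Scaling a 2D metric by a constant c divides the Gaussian curvature by c,
so K = -1/B = -1/(1) = -1.0000 everywhere (the point (m, s) = (1, 8) is irrelevant:
the curvature is constant).
Scalar curvature in dimension 2: R = 2K = -2/(1) = -2.0000.

-2.0000


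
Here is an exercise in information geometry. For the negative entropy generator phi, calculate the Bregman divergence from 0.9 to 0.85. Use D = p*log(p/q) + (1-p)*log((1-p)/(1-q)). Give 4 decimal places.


Bregman divergence with negative entropy generator:
D = p*log(p/q) + (1-p)*log((1-p)/(1-q)).
p = 0.9, q = 0.85.
p*log(p/q) = 0.9*log(0.9/0.85) = 0.051443.
(1-p)*log((1-p)/(1-q)) = 0.1*log(0.1/0.15) = -0.040547.
D = 0.051443 + -0.040547 = 0.0109

0.0109


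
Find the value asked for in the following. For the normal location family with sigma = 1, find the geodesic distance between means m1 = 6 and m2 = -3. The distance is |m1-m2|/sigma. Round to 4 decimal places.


On the fixed-variance normal subfamily, geodesic distance = |m1-m2|/sigma.
|6 - -3| = 9.
sigma = 1.
d = 9/1 = 9.0000

9.0000


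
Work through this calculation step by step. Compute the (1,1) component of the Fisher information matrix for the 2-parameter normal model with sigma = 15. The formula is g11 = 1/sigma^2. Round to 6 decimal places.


For the 2-parameter normal family, the Fisher metric has:
  g11 = 1/sigma^2, g22 = 2/sigma^2.
sigma = 15, sigma^2 = 225.
g11 = 0.004444

0.004444


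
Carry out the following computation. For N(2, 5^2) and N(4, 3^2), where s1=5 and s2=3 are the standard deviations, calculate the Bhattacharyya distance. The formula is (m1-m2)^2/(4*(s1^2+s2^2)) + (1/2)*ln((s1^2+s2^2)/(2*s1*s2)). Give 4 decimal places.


Bhattacharyya distance between two Gaussians:
DB = (m1-m2)^2/(4*(s1^2+s2^2)) + (1/2)*ln((s1^2+s2^2)/(2*s1*s2)).
(m1-m2)^2 = (-2)^2 = 4.
s1^2+s2^2 = 25 + 9 = 34.
term1 = 4/136 = 0.029412.
term2 = 0.5*ln(34/30.0) = 0.062582.
DB = 0.029412 + 0.062582 = 0.0920

0.0920


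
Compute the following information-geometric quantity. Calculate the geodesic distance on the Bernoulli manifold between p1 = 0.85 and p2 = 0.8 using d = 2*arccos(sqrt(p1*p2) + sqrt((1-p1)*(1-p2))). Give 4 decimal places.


Geodesic distance on Bernoulli manifold:
d(p1,p2) = 2*arccos(sqrt(p1*p2) + sqrt((1-p1)*(1-p2))).
sqrt(p1*p2) = sqrt(0.85*0.8) = 0.824621.
sqrt((1-p1)*(1-p2)) = sqrt(0.15*0.2) = 0.173205.
arg = 0.824621 + 0.173205 = 0.997826.
d = 2*arccos(0.997826) = 0.1319

0.1319


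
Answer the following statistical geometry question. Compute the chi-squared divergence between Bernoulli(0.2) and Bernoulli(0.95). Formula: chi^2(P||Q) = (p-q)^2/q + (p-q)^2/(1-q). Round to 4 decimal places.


Chi-squared divergence between Bernoulli distributions:
chi^2 = (p-q)^2/q + (p-q)^2/(1-q).
p = 0.2, q = 0.95, p-q = -0.75.
(p-q)^2 = 0.5625.
term1 = 0.5625/0.95 = 0.592105.
term2 = 0.5625/0.05 = 11.25.
chi^2 = 0.592105 + 11.25 = 11.8421

11.8421


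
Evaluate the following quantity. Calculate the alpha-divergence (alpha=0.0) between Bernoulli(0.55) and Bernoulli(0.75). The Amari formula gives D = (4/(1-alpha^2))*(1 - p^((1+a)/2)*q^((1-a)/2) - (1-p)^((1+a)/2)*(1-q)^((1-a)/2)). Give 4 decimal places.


Amari alpha-divergence:
D = (4/(1-alpha^2))*(1 - p^((1+a)/2)*q^((1-a)/2) - (1-p)^((1+a)/2)*(1-q)^((1-a)/2)).
alpha = 0.0, p = 0.55, q = 0.75.
e1 = (1+alpha)/2 = 0.5, e2 = (1-alpha)/2 = 0.5.
t1 = p^e1 * q^e2 = 0.55^0.5 * 0.75^0.5 = 0.642262.
t2 = (1-p)^e1 * (1-q)^e2 = 0.45^0.5 * 0.25^0.5 = 0.33541.
4/(1-alpha^2) = 4.0.
D = 4.0*(1 - 0.642262 - 0.33541) = 0.0893

0.0893


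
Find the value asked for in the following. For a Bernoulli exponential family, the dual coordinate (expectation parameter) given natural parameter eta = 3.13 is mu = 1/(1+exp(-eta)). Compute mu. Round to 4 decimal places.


Dual coordinate (expectation parameter) for Bernoulli:
mu = 1/(1+exp(-eta)).
eta = 3.13.
exp(-eta) = exp(-3.13) = 0.043718.
mu = 1/(1+0.043718) = 0.9581

0.9581


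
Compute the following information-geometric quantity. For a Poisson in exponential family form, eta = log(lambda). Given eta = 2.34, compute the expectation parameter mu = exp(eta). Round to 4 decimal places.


Expectation parameter for Poisson exponential family:
mu = exp(eta).
eta = 2.34.
mu = exp(2.34) = 10.3812

10.3812


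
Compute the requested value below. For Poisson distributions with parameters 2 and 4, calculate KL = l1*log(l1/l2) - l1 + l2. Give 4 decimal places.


KL divergence for Poisson:
KL = l1*log(l1/l2) - l1 + l2.
l1 = 2, l2 = 4.
log(2/4) = -0.693147.
l1*log(l1/l2) = 2 * -0.693147 = -1.386294.
KL = -1.386294 - 2 + 4 = 0.6137

0.6137


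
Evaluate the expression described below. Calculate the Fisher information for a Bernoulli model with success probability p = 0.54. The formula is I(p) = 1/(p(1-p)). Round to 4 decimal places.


For Bernoulli(p), Fisher information is I(p) = 1/(p*(1-p)).
p = 0.54, 1-p = 0.46.
p*(1-p) = 0.2484.
I(p) = 1/0.2484 = 4.0258

4.0258


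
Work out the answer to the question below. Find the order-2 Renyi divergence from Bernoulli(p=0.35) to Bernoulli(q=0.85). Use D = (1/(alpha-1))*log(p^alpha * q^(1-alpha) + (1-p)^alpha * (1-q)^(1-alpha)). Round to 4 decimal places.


Renyi divergence of order alpha between Bernoulli distributions:
D = (1/(alpha-1))*log(p^alpha * q^(1-alpha) + (1-p)^alpha * (1-q)^(1-alpha)).
alpha = 2, p = 0.35, q = 0.85.
p^alpha * q^(1-alpha) = 0.35^2 * 0.85^-1 = 0.144118.
(1-p)^alpha * (1-q)^(1-alpha) = 0.65^2 * 0.15^-1 = 2.816667.
sum = 0.144118 + 2.816667 = 2.960784.
D = (1/1)*log(2.960784) = 1.0855

1.0855


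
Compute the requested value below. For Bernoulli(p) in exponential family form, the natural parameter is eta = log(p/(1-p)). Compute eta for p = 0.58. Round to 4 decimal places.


Natural parameter for Bernoulli: eta = log(p/(1-p)).
p = 0.58, 1-p = 0.42.
p/(1-p) = 1.380952.
eta = log(1.380952) = 0.3228

0.3228


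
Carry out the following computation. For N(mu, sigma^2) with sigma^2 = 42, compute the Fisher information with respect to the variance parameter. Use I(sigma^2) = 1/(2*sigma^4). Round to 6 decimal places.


Fisher information for variance: I(sigma^2) = 1/(2*sigma^4).
sigma^2 = 42, so sigma^4 = 1764.
I = 1/(2*1764) = 1/3528 = 0.000283

0.000283


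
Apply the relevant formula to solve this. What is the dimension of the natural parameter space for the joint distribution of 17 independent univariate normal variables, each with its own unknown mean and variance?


Exponential family dimension calculation:
Each univariate normal has two natural parameters (mu/sigma^2 and -1/(2 sigma^2)).
With 17 independent components, dim = 2 * 17 = 34.

34


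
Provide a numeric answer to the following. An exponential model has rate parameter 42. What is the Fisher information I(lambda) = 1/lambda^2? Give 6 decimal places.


Fisher information for exponential: I(lambda) = 1/lambda^2.
lambda = 42, lambda^2 = 1764.
I = 1/1764 = 0.000567

0.000567


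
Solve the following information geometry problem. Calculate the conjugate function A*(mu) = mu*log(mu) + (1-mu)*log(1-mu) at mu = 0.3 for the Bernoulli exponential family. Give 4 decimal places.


Legendre transform for Bernoulli:
A*(mu) = mu*log(mu) + (1-mu)*log(1-mu).
mu = 0.3, 1-mu = 0.7.
mu*log(mu) = 0.3*log(0.3) = -0.361192.
(1-mu)*log(1-mu) = 0.7*log(0.7) = -0.249672.
A* = -0.361192 + -0.249672 = -0.6109

-0.6109


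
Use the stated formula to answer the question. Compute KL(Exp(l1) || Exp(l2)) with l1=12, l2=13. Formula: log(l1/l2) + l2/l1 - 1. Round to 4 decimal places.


KL divergence for exponential family:
KL = log(l1/l2) + l2/l1 - 1.
log(12/13) = -0.080043.
13/12 = 1.083333.
KL = -0.080043 + 1.083333 - 1 = 0.0033

0.0033


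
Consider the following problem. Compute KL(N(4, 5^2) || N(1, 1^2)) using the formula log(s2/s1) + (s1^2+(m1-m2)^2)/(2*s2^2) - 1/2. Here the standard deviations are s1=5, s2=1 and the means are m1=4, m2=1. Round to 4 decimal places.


KL divergence between normal distributions:
KL = log(s2/s1) + (s1^2 + (m1-m2)^2)/(2*s2^2) - 1/2.
log(1/5) = -1.609438.
(5^2 + (4-1)^2)/(2*1^2) = (25 + 9)/2 = 17.0.
KL = -1.609438 + 17.0 - 0.5 = 14.8906

14.8906


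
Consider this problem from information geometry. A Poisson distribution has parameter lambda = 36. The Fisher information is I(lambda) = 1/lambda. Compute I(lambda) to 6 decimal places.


Fisher information for Poisson: I(lambda) = 1/lambda.
lambda = 36.
I(lambda) = 1/36 = 0.027778

0.027778


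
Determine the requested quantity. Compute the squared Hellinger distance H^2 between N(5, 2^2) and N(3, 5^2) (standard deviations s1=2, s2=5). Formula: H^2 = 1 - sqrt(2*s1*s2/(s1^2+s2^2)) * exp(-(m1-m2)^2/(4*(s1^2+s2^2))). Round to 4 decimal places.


Squared Hellinger distance for Gaussians:
H^2 = 1 - sqrt(2*s1*s2/(s1^2+s2^2)) * exp(-(m1-m2)^2/(4*(s1^2+s2^2))).
s1^2 = 4, s2^2 = 25, s1^2+s2^2 = 29.
sqrt(2*2*5/(29)) = 0.830455.
(m1-m2)^2 = (2)^2 = 4.
exp(-4/(4*29)) = exp(-0.034483) = 0.966105.
H^2 = 1 - 0.830455*0.966105 = 0.1977

0.1977


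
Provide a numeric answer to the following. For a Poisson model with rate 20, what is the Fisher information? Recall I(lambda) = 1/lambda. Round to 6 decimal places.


Fisher information for Poisson: I(lambda) = 1/lambda.
lambda = 20.
I(lambda) = 1/20 = 0.050000

0.050000


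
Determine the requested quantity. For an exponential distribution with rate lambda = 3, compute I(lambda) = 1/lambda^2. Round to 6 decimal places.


Fisher information for exponential: I(lambda) = 1/lambda^2.
lambda = 3, lambda^2 = 9.
I = 1/9 = 0.111111

0.111111


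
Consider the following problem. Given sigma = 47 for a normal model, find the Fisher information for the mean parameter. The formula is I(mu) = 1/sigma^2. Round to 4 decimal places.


The Fisher information for the mean of a normal distribution is I(mu) = 1/sigma^2.
sigma = 47, so sigma^2 = 2209.
I(mu) = 1/2209 = 0.0005

0.0005


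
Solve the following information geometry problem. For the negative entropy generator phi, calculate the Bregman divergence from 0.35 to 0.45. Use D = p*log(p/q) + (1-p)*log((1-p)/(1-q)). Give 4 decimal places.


Bregman divergence with negative entropy generator:
D = p*log(p/q) + (1-p)*log((1-p)/(1-q)).
p = 0.35, q = 0.45.
p*log(p/q) = 0.35*log(0.35/0.45) = -0.08796.
(1-p)*log((1-p)/(1-q)) = 0.65*log(0.65/0.55) = 0.108585.
D = -0.08796 + 0.108585 = 0.0206

0.0206


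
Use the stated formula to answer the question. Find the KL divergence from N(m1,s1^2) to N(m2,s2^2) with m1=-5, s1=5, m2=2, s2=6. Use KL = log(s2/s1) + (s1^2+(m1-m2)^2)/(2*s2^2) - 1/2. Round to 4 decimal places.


KL divergence between normal distributions:
KL = log(s2/s1) + (s1^2 + (m1-m2)^2)/(2*s2^2) - 1/2.
log(6/5) = 0.182322.
(5^2 + (-5-2)^2)/(2*6^2) = (25 + 49)/72 = 1.027778.
KL = 0.182322 + 1.027778 - 0.5 = 0.7101

0.7101


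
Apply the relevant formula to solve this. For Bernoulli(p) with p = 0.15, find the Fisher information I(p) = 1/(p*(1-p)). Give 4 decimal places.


For Bernoulli(p), Fisher information is I(p) = 1/(p*(1-p)).
p = 0.15, 1-p = 0.85.
p*(1-p) = 0.1275.
I(p) = 1/0.1275 = 7.8431

7.8431


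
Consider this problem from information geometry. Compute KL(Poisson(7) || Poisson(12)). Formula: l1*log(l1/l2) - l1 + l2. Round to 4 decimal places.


KL divergence for Poisson:
KL = l1*log(l1/l2) - l1 + l2.
l1 = 7, l2 = 12.
log(7/12) = -0.538997.
l1*log(l1/l2) = 7 * -0.538997 = -3.772976.
KL = -3.772976 - 7 + 12 = 1.2270

1.2270


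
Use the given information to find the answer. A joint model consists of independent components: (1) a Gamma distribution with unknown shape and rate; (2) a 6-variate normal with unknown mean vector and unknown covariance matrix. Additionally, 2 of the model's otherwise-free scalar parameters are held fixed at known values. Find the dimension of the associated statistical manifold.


The dimension of a statistical manifold equals the number of free
(independent) real parameters of the model. For a product of independent
blocks the parameter counts add.
- Gamma (shape, rate): 2.
- 6-variate normal: 6 (mean) + 6*7/2 = 21 (symmetric covariance) = 27.
Total = 2 + 27 = 29.
2 parameter(s) fixed at known values: 29 - 2 = 27.
Dimension = 27

27


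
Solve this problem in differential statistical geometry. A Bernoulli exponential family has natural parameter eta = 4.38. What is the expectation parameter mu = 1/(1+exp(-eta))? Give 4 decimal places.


Dual coordinate (expectation parameter) for Bernoulli:
mu = 1/(1+exp(-eta)).
eta = 4.38.
exp(-eta) = exp(-4.38) = 0.012525.
mu = 1/(1+0.012525) = 0.9876

0.9876


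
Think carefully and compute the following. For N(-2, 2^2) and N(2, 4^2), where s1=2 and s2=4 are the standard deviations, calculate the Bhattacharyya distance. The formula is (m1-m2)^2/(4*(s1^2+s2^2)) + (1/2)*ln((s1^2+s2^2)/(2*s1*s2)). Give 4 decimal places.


Bhattacharyya distance between two Gaussians:
DB = (m1-m2)^2/(4*(s1^2+s2^2)) + (1/2)*ln((s1^2+s2^2)/(2*s1*s2)).
(m1-m2)^2 = (-4)^2 = 16.
s1^2+s2^2 = 4 + 16 = 20.
term1 = 16/80 = 0.2.
term2 = 0.5*ln(20/16.0) = 0.111572.
DB = 0.2 + 0.111572 = 0.3116

0.3116


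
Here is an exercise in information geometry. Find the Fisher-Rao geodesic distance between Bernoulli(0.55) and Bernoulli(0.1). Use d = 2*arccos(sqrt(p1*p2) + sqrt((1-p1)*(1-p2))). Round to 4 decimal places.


Geodesic distance on Bernoulli manifold:
d(p1,p2) = 2*arccos(sqrt(p1*p2) + sqrt((1-p1)*(1-p2))).
sqrt(p1*p2) = sqrt(0.55*0.1) = 0.234521.
sqrt((1-p1)*(1-p2)) = sqrt(0.45*0.9) = 0.636396.
arg = 0.234521 + 0.636396 = 0.870917.
d = 2*arccos(0.870917) = 1.0275

1.0275


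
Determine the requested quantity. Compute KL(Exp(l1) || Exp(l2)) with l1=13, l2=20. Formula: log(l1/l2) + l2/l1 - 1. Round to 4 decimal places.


KL divergence for exponential family:
KL = log(l1/l2) + l2/l1 - 1.
log(13/20) = -0.430783.
20/13 = 1.538462.
KL = -0.430783 + 1.538462 - 1 = 0.1077

0.1077


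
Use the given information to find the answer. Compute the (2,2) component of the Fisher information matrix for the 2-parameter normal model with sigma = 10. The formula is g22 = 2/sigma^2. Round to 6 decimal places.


For the 2-parameter normal family, the Fisher metric has:
  g11 = 1/sigma^2, g22 = 2/sigma^2.
sigma = 10, sigma^2 = 100.
g22 = 0.020000

0.020000


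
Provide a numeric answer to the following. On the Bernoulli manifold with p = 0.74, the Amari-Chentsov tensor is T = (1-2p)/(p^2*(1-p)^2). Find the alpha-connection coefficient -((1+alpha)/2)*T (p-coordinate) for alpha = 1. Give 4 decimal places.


Skewness (Amari-Chentsov) tensor: T = (1-2p)/(p^2*(1-p)^2).
p = 0.74, 1-2p = -0.48, p^2 = 0.5476, (1-p)^2 = 0.0676.
T = -0.48/(0.5476 * 0.0676) = -12.966749.
In the p-coordinate, Gamma^(alpha) = Gamma^(0) - (alpha/2)*T with Gamma^(0) = (1/2)*g'(p) = -T/2,
so Gamma^(alpha) = -((1+alpha)/2)*T.
alpha = 1, -(1+alpha)/2 = -1.0.
Gamma = -1.0 * -12.966749 = 12.9667

12.9667


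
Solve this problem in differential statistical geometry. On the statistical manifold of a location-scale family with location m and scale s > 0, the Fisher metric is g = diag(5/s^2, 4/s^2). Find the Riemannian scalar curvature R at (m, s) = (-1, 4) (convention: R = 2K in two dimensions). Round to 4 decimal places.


The metric has the form g = (A dm^2 + B ds^2)/s^2 with A = 5, B = 4.
Substitute u = sqrt(A/B)*m: g = B*(du^2 + ds^2)/s^2, i.e. B times the
Poincare upper half-plane metric, which has constant Gaussian curvature -1.
Scaling a 2D metric by a constant c divides the Gaussian curvature by c,
so K = -1/B = -1/(4) = -0.2500 everywhere (the point (m, s) = (-1, 4) is irrelevant:
the curvature is constant).
Scalar curvature in dimension 2: R = 2K = -2/(4) = -0.5000.

-0.5000


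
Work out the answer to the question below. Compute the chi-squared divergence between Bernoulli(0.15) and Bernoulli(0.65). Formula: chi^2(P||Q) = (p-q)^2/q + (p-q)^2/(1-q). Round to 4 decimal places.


Chi-squared divergence between Bernoulli distributions:
chi^2 = (p-q)^2/q + (p-q)^2/(1-q).
p = 0.15, q = 0.65, p-q = -0.5.
(p-q)^2 = 0.25.
term1 = 0.25/0.65 = 0.384615.
term2 = 0.25/0.35 = 0.714286.
chi^2 = 0.384615 + 0.714286 = 1.0989

1.0989


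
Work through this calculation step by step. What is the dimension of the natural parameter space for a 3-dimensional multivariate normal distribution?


Exponential family dimension calculation:
For 3-dim MVN: mean has 3 params, covariance has 3*4/2 = 6 unique entries.
Total dim = 3 + 6 = 9.

9


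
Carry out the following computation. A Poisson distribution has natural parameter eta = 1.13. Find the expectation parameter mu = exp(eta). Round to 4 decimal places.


Expectation parameter for Poisson exponential family:
mu = exp(eta).
eta = 1.13.
mu = exp(1.13) = 3.0957

3.0957


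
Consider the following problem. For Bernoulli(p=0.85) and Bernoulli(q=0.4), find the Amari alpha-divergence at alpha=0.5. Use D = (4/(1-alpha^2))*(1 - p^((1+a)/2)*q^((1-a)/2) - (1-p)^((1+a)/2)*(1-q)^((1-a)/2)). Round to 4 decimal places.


Amari alpha-divergence:
D = (4/(1-alpha^2))*(1 - p^((1+a)/2)*q^((1-a)/2) - (1-p)^((1+a)/2)*(1-q)^((1-a)/2)).
alpha = 0.5, p = 0.85, q = 0.4.
e1 = (1+alpha)/2 = 0.75, e2 = (1-alpha)/2 = 0.25.
t1 = p^e1 * q^e2 = 0.85^0.75 * 0.4^0.25 = 0.704011.
t2 = (1-p)^e1 * (1-q)^e2 = 0.15^0.75 * 0.6^0.25 = 0.212132.
4/(1-alpha^2) = 5.333333.
D = 5.333333*(1 - 0.704011 - 0.212132) = 0.4472

0.4472


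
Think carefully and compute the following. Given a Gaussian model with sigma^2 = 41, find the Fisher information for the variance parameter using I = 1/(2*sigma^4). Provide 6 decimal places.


Fisher information for variance: I(sigma^2) = 1/(2*sigma^4).
sigma^2 = 41, so sigma^4 = 1681.
I = 1/(2*1681) = 1/3362 = 0.000297

0.000297


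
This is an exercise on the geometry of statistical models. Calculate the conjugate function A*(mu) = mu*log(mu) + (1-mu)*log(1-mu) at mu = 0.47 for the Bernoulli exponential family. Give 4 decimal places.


Legendre transform for Bernoulli:
A*(mu) = mu*log(mu) + (1-mu)*log(1-mu).
mu = 0.47, 1-mu = 0.53.
mu*log(mu) = 0.47*log(0.47) = -0.354861.
(1-mu)*log(1-mu) = 0.53*log(0.53) = -0.336485.
A* = -0.354861 + -0.336485 = -0.6913

-0.6913


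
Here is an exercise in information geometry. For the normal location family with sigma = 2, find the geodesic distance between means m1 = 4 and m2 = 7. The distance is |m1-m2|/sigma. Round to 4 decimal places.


On the fixed-variance normal subfamily, geodesic distance = |m1-m2|/sigma.
|4 - 7| = 3.
sigma = 2.
d = 3/2 = 1.5000

1.5000


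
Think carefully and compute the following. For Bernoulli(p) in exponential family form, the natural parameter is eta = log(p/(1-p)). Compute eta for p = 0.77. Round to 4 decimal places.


Natural parameter for Bernoulli: eta = log(p/(1-p)).
p = 0.77, 1-p = 0.23.
p/(1-p) = 3.347826.
eta = log(3.347826) = 1.2083

1.2083


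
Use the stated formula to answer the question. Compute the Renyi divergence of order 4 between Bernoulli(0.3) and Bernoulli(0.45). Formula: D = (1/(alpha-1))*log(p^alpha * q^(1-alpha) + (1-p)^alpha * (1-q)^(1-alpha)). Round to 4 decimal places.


Renyi divergence of order alpha between Bernoulli distributions:
D = (1/(alpha-1))*log(p^alpha * q^(1-alpha) + (1-p)^alpha * (1-q)^(1-alpha)).
alpha = 4, p = 0.3, q = 0.45.
p^alpha * q^(1-alpha) = 0.3^4 * 0.45^-3 = 0.088889.
(1-p)^alpha * (1-q)^(1-alpha) = 0.7^4 * 0.55^-3 = 1.443125.
sum = 0.088889 + 1.443125 = 1.532014.
D = (1/3)*log(1.532014) = 0.1422

0.1422


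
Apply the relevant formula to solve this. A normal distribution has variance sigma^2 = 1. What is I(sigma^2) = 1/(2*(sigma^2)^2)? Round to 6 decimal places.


Fisher information for variance: I(sigma^2) = 1/(2*sigma^4).
sigma^2 = 1, so sigma^4 = 1.
I = 1/(2*1) = 1/2 = 0.500000

0.500000


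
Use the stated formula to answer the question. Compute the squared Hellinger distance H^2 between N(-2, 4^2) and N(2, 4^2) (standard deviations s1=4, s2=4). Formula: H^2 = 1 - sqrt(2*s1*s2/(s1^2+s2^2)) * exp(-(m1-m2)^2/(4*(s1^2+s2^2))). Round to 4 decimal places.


Squared Hellinger distance for Gaussians:
H^2 = 1 - sqrt(2*s1*s2/(s1^2+s2^2)) * exp(-(m1-m2)^2/(4*(s1^2+s2^2))).
s1^2 = 16, s2^2 = 16, s1^2+s2^2 = 32.
sqrt(2*4*4/(32)) = 1.0.
(m1-m2)^2 = (-4)^2 = 16.
exp(-16/(4*32)) = exp(-0.125) = 0.882497.
H^2 = 1 - 1.0*0.882497 = 0.1175

0.1175


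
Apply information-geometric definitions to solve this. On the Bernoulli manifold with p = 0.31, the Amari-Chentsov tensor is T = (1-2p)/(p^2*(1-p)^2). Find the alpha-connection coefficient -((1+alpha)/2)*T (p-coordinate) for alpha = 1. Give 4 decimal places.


Skewness (Amari-Chentsov) tensor: T = (1-2p)/(p^2*(1-p)^2).
p = 0.31, 1-2p = 0.38, p^2 = 0.0961, (1-p)^2 = 0.4761.
T = 0.38/(0.0961 * 0.4761) = 8.305428.
In the p-coordinate, Gamma^(alpha) = Gamma^(0) - (alpha/2)*T with Gamma^(0) = (1/2)*g'(p) = -T/2,
so Gamma^(alpha) = -((1+alpha)/2)*T.
alpha = 1, -(1+alpha)/2 = -1.0.
Gamma = -1.0 * 8.305428 = -8.3054

-8.3054


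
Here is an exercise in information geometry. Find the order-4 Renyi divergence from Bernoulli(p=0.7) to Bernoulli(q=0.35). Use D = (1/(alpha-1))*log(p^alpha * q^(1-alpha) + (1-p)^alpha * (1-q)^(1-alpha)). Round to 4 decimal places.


Renyi divergence of order alpha between Bernoulli distributions:
D = (1/(alpha-1))*log(p^alpha * q^(1-alpha) + (1-p)^alpha * (1-q)^(1-alpha)).
alpha = 4, p = 0.7, q = 0.35.
p^alpha * q^(1-alpha) = 0.7^4 * 0.35^-3 = 5.6.
(1-p)^alpha * (1-q)^(1-alpha) = 0.3^4 * 0.65^-3 = 0.029495.
sum = 5.6 + 0.029495 = 5.629495.
D = (1/3)*log(5.629495) = 0.5760

0.5760


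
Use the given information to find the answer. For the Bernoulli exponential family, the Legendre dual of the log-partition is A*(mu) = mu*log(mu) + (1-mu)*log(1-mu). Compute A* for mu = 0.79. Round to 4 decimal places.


Legendre transform for Bernoulli:
A*(mu) = mu*log(mu) + (1-mu)*log(1-mu).
mu = 0.79, 1-mu = 0.21.
mu*log(mu) = 0.79*log(0.79) = -0.186221.
(1-mu)*log(1-mu) = 0.21*log(0.21) = -0.327736.
A* = -0.186221 + -0.327736 = -0.5140

-0.5140


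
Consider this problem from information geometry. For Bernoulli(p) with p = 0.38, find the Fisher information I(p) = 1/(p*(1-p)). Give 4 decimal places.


For Bernoulli(p), Fisher information is I(p) = 1/(p*(1-p)).
p = 0.38, 1-p = 0.62.
p*(1-p) = 0.2356.
I(p) = 1/0.2356 = 4.2445

4.2445


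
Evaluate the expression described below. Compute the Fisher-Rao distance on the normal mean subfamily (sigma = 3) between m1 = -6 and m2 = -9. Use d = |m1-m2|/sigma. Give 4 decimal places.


On the fixed-variance normal subfamily, geodesic distance = |m1-m2|/sigma.
|-6 - -9| = 3.
sigma = 3.
d = 3/3 = 1.0000

1.0000


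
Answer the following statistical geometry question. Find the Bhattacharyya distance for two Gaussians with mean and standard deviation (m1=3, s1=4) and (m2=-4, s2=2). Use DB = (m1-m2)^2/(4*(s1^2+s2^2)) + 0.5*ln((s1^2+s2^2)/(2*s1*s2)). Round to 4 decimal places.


Bhattacharyya distance between two Gaussians:
DB = (m1-m2)^2/(4*(s1^2+s2^2)) + (1/2)*ln((s1^2+s2^2)/(2*s1*s2)).
(m1-m2)^2 = (7)^2 = 49.
s1^2+s2^2 = 16 + 4 = 20.
term1 = 49/80 = 0.6125.
term2 = 0.5*ln(20/16.0) = 0.111572.
DB = 0.6125 + 0.111572 = 0.7241

0.7241


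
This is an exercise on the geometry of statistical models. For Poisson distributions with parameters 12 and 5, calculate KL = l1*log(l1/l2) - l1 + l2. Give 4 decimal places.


KL divergence for Poisson:
KL = l1*log(l1/l2) - l1 + l2.
l1 = 12, l2 = 5.
log(12/5) = 0.875469.
l1*log(l1/l2) = 12 * 0.875469 = 10.505625.
KL = 10.505625 - 12 + 5 = 3.5056

3.5056


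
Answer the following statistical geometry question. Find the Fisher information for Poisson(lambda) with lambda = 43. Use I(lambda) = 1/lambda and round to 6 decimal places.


Fisher information for Poisson: I(lambda) = 1/lambda.
lambda = 43.
I(lambda) = 1/43 = 0.023256

0.023256


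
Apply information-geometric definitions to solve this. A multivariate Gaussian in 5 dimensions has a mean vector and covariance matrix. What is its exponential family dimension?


Exponential family dimension calculation:
For 5-dim MVN: mean has 5 params, covariance has 5*6/2 = 15 unique entries.
Total dim = 5 + 15 = 20.

20


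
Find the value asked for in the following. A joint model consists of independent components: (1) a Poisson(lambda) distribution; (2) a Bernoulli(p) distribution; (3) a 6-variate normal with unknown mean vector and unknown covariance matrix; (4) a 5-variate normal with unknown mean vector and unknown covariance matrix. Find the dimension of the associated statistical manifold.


The dimension of a statistical manifold equals the number of free
(independent) real parameters of the model. For a product of independent
blocks the parameter counts add.
- Poisson (lambda): 1.
- Bernoulli (p): 1.
- 6-variate normal: 6 (mean) + 6*7/2 = 21 (symmetric covariance) = 27.
- 5-variate normal: 5 (mean) + 5*6/2 = 15 (symmetric covariance) = 20.
Total = 1 + 1 + 27 + 20 = 49.
Dimension = 49

49


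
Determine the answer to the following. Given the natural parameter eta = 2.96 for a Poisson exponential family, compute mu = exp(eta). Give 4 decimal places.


Expectation parameter for Poisson exponential family:
mu = exp(eta).
eta = 2.96.
mu = exp(2.96) = 19.2980

19.2980


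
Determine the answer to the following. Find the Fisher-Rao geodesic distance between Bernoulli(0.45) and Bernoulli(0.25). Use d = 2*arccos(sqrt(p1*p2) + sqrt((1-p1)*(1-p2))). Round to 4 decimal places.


Geodesic distance on Bernoulli manifold:
d(p1,p2) = 2*arccos(sqrt(p1*p2) + sqrt((1-p1)*(1-p2))).
sqrt(p1*p2) = sqrt(0.45*0.25) = 0.33541.
sqrt((1-p1)*(1-p2)) = sqrt(0.55*0.75) = 0.642262.
arg = 0.33541 + 0.642262 = 0.977672.
d = 2*arccos(0.977672) = 0.4234

0.4234


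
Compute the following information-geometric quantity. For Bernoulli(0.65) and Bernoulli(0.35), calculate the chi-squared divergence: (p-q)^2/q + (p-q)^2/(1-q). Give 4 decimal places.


Chi-squared divergence between Bernoulli distributions:
chi^2 = (p-q)^2/q + (p-q)^2/(1-q).
p = 0.65, q = 0.35, p-q = 0.3.
(p-q)^2 = 0.09.
term1 = 0.09/0.35 = 0.257143.
term2 = 0.09/0.65 = 0.138462.
chi^2 = 0.257143 + 0.138462 = 0.3956

0.3956


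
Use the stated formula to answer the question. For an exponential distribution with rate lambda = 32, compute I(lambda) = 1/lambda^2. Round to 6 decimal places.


Fisher information for exponential: I(lambda) = 1/lambda^2.
lambda = 32, lambda^2 = 1024.
I = 1/1024 = 0.000977

0.000977


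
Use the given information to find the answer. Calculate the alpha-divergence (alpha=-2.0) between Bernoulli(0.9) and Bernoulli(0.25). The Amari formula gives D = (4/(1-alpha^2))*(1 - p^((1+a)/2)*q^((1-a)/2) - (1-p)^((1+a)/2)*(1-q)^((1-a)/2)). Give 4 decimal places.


Amari alpha-divergence:
D = (4/(1-alpha^2))*(1 - p^((1+a)/2)*q^((1-a)/2) - (1-p)^((1+a)/2)*(1-q)^((1-a)/2)).
alpha = -2.0, p = 0.9, q = 0.25.
e1 = (1+alpha)/2 = -0.5, e2 = (1-alpha)/2 = 1.5.
t1 = p^e1 * q^e2 = 0.9^-0.5 * 0.25^1.5 = 0.131762.
t2 = (1-p)^e1 * (1-q)^e2 = 0.1^-0.5 * 0.75^1.5 = 2.05396.
4/(1-alpha^2) = -1.333333.
D = -1.333333*(1 - 0.131762 - 2.05396) = 1.5810

1.5810


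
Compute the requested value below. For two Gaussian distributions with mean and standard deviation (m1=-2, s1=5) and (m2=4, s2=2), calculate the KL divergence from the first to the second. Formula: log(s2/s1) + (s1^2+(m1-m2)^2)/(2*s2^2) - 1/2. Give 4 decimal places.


KL divergence between normal distributions:
KL = log(s2/s1) + (s1^2 + (m1-m2)^2)/(2*s2^2) - 1/2.
log(2/5) = -0.916291.
(5^2 + (-2-4)^2)/(2*2^2) = (25 + 36)/8 = 7.625.
KL = -0.916291 + 7.625 - 0.5 = 6.2087

6.2087


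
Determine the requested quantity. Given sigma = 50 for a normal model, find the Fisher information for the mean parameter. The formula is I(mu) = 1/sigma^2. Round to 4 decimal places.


The Fisher information for the mean of a normal distribution is I(mu) = 1/sigma^2.
sigma = 50, so sigma^2 = 2500.
I(mu) = 1/2500 = 0.0004

0.0004


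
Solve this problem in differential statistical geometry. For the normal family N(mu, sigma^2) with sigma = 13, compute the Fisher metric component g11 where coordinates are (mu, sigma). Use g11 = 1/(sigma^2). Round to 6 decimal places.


For the 2-parameter normal family, the Fisher metric has:
  g11 = 1/sigma^2, g22 = 2/sigma^2.
sigma = 13, sigma^2 = 169.
g11 = 0.005917

0.005917


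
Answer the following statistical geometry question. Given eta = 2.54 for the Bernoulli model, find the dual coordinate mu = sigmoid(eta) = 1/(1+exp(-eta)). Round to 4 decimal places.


Dual coordinate (expectation parameter) for Bernoulli:
mu = 1/(1+exp(-eta)).
eta = 2.54.
exp(-eta) = exp(-2.54) = 0.078866.
mu = 1/(1+0.078866) = 0.9269

0.9269


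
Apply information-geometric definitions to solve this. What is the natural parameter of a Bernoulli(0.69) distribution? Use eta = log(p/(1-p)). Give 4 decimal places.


Natural parameter for Bernoulli: eta = log(p/(1-p)).
p = 0.69, 1-p = 0.31.
p/(1-p) = 2.225806.
eta = log(2.225806) = 0.8001

0.8001


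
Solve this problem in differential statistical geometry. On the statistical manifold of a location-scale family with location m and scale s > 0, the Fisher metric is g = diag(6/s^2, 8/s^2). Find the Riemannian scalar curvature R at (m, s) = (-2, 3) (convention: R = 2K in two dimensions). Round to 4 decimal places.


The metric has the form g = (A dm^2 + B ds^2)/s^2 with A = 6, B = 8.
Substitute u = sqrt(A/B)*m: g = B*(du^2 + ds^2)/s^2, i.e. B times the
Poincare upper half-plane metric, which has constant Gaussian curvature -1.
Scaling a 2D metric by a constant c divides the Gaussian curvature by c,
so K = -1/B = -1/(8) = -0.1250 everywhere (the point (m, s) = (-2, 3) is irrelevant:
the curvature is constant).
Scalar curvature in dimension 2: R = 2K = -2/(8) = -0.2500.

-0.2500


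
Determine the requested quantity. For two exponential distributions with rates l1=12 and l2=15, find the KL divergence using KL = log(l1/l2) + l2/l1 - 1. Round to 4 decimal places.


KL divergence for exponential family:
KL = log(l1/l2) + l2/l1 - 1.
log(12/15) = -0.223144.
15/12 = 1.25.
KL = -0.223144 + 1.25 - 1 = 0.0269

0.0269


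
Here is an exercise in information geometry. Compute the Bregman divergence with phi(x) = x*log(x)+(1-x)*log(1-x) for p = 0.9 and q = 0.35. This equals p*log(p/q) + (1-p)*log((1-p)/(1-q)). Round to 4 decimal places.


Bregman divergence with negative entropy generator:
D = p*log(p/q) + (1-p)*log((1-p)/(1-q)).
p = 0.9, q = 0.35.
p*log(p/q) = 0.9*log(0.9/0.35) = 0.850015.
(1-p)*log((1-p)/(1-q)) = 0.1*log(0.1/0.65) = -0.18718.
D = 0.850015 + -0.18718 = 0.6628

0.6628


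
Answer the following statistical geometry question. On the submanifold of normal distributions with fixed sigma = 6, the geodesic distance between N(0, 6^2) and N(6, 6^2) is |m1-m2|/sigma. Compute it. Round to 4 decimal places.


On the fixed-variance normal subfamily, geodesic distance = |m1-m2|/sigma.
|0 - 6| = 6.
sigma = 6.
d = 6/6 = 1.0000

1.0000


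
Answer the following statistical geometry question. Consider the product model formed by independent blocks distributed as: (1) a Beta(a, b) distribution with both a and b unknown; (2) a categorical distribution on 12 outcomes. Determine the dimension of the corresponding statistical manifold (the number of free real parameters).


The dimension of a statistical manifold equals the number of free
(independent) real parameters of the model. For a product of independent
blocks the parameter counts add.
- Beta (a, b): 2.
- categorical on 12 outcomes (probabilities sum to 1): 12-1 = 11.
Total = 2 + 11 = 13.
Dimension = 13

13


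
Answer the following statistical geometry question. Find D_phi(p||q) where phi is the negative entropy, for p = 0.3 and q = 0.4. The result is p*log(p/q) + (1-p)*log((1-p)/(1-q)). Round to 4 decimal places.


Bregman divergence with negative entropy generator:
D = p*log(p/q) + (1-p)*log((1-p)/(1-q)).
p = 0.3, q = 0.4.
p*log(p/q) = 0.3*log(0.3/0.4) = -0.086305.
(1-p)*log((1-p)/(1-q)) = 0.7*log(0.7/0.6) = 0.107905.
D = -0.086305 + 0.107905 = 0.0216

0.0216


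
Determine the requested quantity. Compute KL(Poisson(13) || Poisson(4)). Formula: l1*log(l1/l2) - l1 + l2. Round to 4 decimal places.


KL divergence for Poisson:
KL = l1*log(l1/l2) - l1 + l2.
l1 = 13, l2 = 4.
log(13/4) = 1.178655.
l1*log(l1/l2) = 13 * 1.178655 = 15.322515.
KL = 15.322515 - 13 + 4 = 6.3225

6.3225


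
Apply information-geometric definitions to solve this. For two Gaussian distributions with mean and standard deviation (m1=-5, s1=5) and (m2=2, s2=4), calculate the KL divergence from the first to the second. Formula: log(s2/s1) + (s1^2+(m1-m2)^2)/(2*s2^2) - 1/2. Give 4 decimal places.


KL divergence between normal distributions:
KL = log(s2/s1) + (s1^2 + (m1-m2)^2)/(2*s2^2) - 1/2.
log(4/5) = -0.223144.
(5^2 + (-5-2)^2)/(2*4^2) = (25 + 49)/32 = 2.3125.
KL = -0.223144 + 2.3125 - 0.5 = 1.5894

1.5894


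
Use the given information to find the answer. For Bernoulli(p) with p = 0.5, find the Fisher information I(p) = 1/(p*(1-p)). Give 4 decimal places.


For Bernoulli(p), Fisher information is I(p) = 1/(p*(1-p)).
p = 0.5, 1-p = 0.5.
p*(1-p) = 0.25.
I(p) = 1/0.25 = 4.0000

4.0000


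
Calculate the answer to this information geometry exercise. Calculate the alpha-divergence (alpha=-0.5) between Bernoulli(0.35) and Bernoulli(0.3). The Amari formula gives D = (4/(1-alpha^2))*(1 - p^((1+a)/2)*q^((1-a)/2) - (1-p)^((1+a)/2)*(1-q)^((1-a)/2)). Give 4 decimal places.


Amari alpha-divergence:
D = (4/(1-alpha^2))*(1 - p^((1+a)/2)*q^((1-a)/2) - (1-p)^((1+a)/2)*(1-q)^((1-a)/2)).
alpha = -0.5, p = 0.35, q = 0.3.
e1 = (1+alpha)/2 = 0.25, e2 = (1-alpha)/2 = 0.75.
t1 = p^e1 * q^e2 = 0.35^0.25 * 0.3^0.75 = 0.311787.
t2 = (1-p)^e1 * (1-q)^e2 = 0.65^0.25 * 0.7^0.75 = 0.687151.
4/(1-alpha^2) = 5.333333.
D = 5.333333*(1 - 0.311787 - 0.687151) = 0.0057

0.0057


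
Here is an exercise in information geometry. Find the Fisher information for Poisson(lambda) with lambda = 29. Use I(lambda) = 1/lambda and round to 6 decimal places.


Fisher information for Poisson: I(lambda) = 1/lambda.
lambda = 29.
I(lambda) = 1/29 = 0.034483

0.034483


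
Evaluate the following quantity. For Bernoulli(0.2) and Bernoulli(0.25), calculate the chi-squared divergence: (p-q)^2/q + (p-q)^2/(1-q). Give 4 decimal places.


Chi-squared divergence between Bernoulli distributions:
chi^2 = (p-q)^2/q + (p-q)^2/(1-q).
p = 0.2, q = 0.25, p-q = -0.05.
(p-q)^2 = 0.0025.
term1 = 0.0025/0.25 = 0.01.
term2 = 0.0025/0.75 = 0.003333.
chi^2 = 0.01 + 0.003333 = 0.0133

0.0133


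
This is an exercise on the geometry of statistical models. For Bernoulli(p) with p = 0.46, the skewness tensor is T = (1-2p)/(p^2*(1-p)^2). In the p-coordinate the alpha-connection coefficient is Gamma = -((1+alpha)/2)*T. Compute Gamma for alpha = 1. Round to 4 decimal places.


Skewness (Amari-Chentsov) tensor: T = (1-2p)/(p^2*(1-p)^2).
p = 0.46, 1-2p = 0.08, p^2 = 0.2116, (1-p)^2 = 0.2916.
T = 0.08/(0.2116 * 0.2916) = 1.296543.
In the p-coordinate, Gamma^(alpha) = Gamma^(0) - (alpha/2)*T with Gamma^(0) = (1/2)*g'(p) = -T/2,
so Gamma^(alpha) = -((1+alpha)/2)*T.
alpha = 1, -(1+alpha)/2 = -1.0.
Gamma = -1.0 * 1.296543 = -1.2965

-1.2965


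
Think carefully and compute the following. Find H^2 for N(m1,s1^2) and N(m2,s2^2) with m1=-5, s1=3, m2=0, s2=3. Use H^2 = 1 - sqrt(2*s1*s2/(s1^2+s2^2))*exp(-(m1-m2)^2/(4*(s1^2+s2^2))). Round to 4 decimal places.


Squared Hellinger distance for Gaussians:
H^2 = 1 - sqrt(2*s1*s2/(s1^2+s2^2)) * exp(-(m1-m2)^2/(4*(s1^2+s2^2))).
s1^2 = 9, s2^2 = 9, s1^2+s2^2 = 18.
sqrt(2*3*3/(18)) = 1.0.
(m1-m2)^2 = (-5)^2 = 25.
exp(-25/(4*18)) = exp(-0.347222) = 0.706648.
H^2 = 1 - 1.0*0.706648 = 0.2934

0.2934


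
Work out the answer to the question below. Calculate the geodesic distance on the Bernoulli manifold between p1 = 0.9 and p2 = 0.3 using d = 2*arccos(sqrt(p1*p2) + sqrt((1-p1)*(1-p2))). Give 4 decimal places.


Geodesic distance on Bernoulli manifold:
d(p1,p2) = 2*arccos(sqrt(p1*p2) + sqrt((1-p1)*(1-p2))).
sqrt(p1*p2) = sqrt(0.9*0.3) = 0.519615.
sqrt((1-p1)*(1-p2)) = sqrt(0.1*0.7) = 0.264575.
arg = 0.519615 + 0.264575 = 0.78419.
d = 2*arccos(0.78419) = 1.3388

1.3388


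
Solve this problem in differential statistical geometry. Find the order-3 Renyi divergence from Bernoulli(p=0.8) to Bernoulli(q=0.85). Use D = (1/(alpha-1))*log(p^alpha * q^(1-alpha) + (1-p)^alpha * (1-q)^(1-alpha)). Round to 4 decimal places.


Renyi divergence of order alpha between Bernoulli distributions:
D = (1/(alpha-1))*log(p^alpha * q^(1-alpha) + (1-p)^alpha * (1-q)^(1-alpha)).
alpha = 3, p = 0.8, q = 0.85.
p^alpha * q^(1-alpha) = 0.8^3 * 0.85^-2 = 0.708651.
(1-p)^alpha * (1-q)^(1-alpha) = 0.2^3 * 0.15^-2 = 0.355556.
sum = 0.708651 + 0.355556 = 1.064206.
D = (1/2)*log(1.064206) = 0.0311

0.0311


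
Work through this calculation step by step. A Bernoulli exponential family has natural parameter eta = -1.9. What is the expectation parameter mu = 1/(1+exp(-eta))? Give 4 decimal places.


Dual coordinate (expectation parameter) for Bernoulli:
mu = 1/(1+exp(-eta)).
eta = -1.9.
exp(-eta) = exp(1.9) = 6.685894.
mu = 1/(1+6.685894) = 0.1301

0.1301


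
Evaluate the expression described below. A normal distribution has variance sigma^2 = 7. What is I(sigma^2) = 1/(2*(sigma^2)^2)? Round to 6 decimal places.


Fisher information for variance: I(sigma^2) = 1/(2*sigma^4).
sigma^2 = 7, so sigma^4 = 49.
I = 1/(2*49) = 1/98 = 0.010204

0.010204


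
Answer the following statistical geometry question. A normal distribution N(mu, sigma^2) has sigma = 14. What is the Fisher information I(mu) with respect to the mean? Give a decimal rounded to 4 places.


The Fisher information for the mean of a normal distribution is I(mu) = 1/sigma^2.
sigma = 14, so sigma^2 = 196.
I(mu) = 1/196 = 0.0051

0.0051
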